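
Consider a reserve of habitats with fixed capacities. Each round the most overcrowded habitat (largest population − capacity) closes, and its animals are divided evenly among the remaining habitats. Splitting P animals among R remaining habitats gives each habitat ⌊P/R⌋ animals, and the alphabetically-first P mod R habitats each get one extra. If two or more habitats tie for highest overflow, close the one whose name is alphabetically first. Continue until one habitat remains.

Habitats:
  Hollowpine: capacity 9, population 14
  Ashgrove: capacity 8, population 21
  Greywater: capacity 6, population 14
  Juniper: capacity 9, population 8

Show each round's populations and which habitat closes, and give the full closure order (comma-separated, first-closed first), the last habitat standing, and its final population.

Round 1: Ashgrove=21 Greywater=14 Hollowpine=14 Juniper=8 → close Ashgrove (overflow 13)
  21÷3 = 7 each, +1 to first 0
Round 2: Greywater=21 Hollowpine=21 Juniper=15 → close Greywater (overflow 15)
  21÷2 = 10 each, +1 to first 1
Round 3: Hollowpine=32 Juniper=25 → close Hollowpine (overflow 23)
  32÷1 = 32 each, +1 to first 0

Closure order: Ashgrove, Greywater, Hollowpine
Last habitat: Juniper with 57 animals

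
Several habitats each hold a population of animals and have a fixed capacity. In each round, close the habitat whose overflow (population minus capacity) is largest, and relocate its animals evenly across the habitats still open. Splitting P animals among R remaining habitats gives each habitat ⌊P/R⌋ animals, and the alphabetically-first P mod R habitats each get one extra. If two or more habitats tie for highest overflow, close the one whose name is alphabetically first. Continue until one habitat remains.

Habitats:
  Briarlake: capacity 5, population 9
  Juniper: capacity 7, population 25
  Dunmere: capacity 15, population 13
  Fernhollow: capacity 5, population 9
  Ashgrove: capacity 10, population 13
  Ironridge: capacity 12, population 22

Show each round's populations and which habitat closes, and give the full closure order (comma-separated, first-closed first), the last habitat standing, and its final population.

Round 1: Ashgrove=13 Briarlake=9 Dunmere=13 Fernhollow=9 Ironridge=22 Juniper=25 → close Juniper (overflow 18)
  25÷5 = 5 each, +1 to first 0
Round 2: Ashgrove=18 Briarlake=14 Dunmere=18 Fernhollow=14 Ironridge=27 → close Ironridge (overflow 15)
  27÷4 = 6 each, +1 to first 3
Round 3: Ashgrove=25 Briarlake=21 Dunmere=25 Fernhollow=20 → close Briarlake (overflow 16)
  21÷3 = 7 each, +1 to first 0
Round 4: Ashgrove=32 Dunmere=32 Fernhollow=27 → close Ashgrove (overflow 22)
  32÷2 = 16 each, +1 to first 0
Round 5: Dunmere=48 Fernhollow=43 → close Fernhollow (overflow 38)
  43÷1 = 43 each, +1 to first 0

Closure order: Juniper, Ironridge, Briarlake, Ashgrove, Fernhollow
Last habitat: Dunmere with 91 animals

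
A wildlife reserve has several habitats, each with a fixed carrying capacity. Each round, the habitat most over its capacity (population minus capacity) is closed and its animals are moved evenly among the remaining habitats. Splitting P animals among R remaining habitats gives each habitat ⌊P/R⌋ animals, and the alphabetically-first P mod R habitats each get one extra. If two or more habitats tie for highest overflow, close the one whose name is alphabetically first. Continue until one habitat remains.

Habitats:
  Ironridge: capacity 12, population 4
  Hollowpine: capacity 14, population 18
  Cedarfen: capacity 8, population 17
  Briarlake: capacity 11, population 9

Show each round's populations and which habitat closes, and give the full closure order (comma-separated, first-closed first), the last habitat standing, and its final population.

Closure order: Cedarfen, Hollowpine, Briarlake
Last habitat: Ironridge with 48 animals

Round 1: Briarlake=9 Cedarfen=17 Hollowpine=18 Ironridge=4 → close Cedarfen (overflow 9)
  17÷3 = 5 each, +1 to first 2
Round 2: Briarlake=15 Hollowpine=24 Ironridge=9 → close Hollowpine (overflow 10)
  24÷2 = 12 each, +1 to first 0
Round 3: Briarlake=27 Ironridge=21 → close Briarlake (overflow 16)
  27÷1 = 27 each, +1 to first 0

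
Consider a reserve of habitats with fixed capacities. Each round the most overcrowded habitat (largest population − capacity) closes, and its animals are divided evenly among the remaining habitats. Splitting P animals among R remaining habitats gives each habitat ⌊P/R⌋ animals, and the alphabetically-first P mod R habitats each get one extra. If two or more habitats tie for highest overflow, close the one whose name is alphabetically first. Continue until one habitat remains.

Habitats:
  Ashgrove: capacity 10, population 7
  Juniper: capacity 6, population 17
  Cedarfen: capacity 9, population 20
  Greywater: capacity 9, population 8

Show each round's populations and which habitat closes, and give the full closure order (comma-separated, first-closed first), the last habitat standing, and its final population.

Closure order: Cedarfen, Juniper, Greywater
Last habitat: Ashgrove with 52 animals

Round 1: Ashgrove=7 Cedarfen=20 Greywater=8 Juniper=17 → close Cedarfen (overflow 11)
  20÷3 = 6 each, +1 to first 2
Round 2: Ashgrove=14 Greywater=15 Juniper=23 → close Juniper (overflow 17)
  23÷2 = 11 each, +1 to first 1
Round 3: Ashgrove=26 Greywater=26 → close Greywater (overflow 17)
  26÷1 = 26 each, +1 to first 0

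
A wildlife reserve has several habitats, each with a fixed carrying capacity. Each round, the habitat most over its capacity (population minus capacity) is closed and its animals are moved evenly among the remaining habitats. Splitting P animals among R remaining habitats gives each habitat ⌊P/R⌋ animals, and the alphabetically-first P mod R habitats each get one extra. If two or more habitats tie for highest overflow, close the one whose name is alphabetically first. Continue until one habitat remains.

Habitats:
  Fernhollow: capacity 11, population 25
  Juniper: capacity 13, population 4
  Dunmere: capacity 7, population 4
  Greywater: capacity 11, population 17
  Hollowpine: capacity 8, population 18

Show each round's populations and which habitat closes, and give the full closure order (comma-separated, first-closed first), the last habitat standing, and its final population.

Closure order: Fernhollow, Hollowpine, Greywater, Dunmere
Last habitat: Juniper with 68 animals

Round 1: Dunmere=4 Fernhollow=25 Greywater=17 Hollowpine=18 Juniper=4 → close Fernhollow (overflow 14)
  25÷4 = 6 each, +1 to first 1
Round 2: Dunmere=11 Greywater=23 Hollowpine=24 Juniper=10 → close Hollowpine (overflow 16)
  24÷3 = 8 each, +1 to first 0
Round 3: Dunmere=19 Greywater=31 Juniper=18 → close Greywater (overflow 20)
  31÷2 = 15 each, +1 to first 1
Round 4: Dunmere=35 Juniper=33 → close Dunmere (overflow 28)
  35÷1 = 35 each, +1 to first 0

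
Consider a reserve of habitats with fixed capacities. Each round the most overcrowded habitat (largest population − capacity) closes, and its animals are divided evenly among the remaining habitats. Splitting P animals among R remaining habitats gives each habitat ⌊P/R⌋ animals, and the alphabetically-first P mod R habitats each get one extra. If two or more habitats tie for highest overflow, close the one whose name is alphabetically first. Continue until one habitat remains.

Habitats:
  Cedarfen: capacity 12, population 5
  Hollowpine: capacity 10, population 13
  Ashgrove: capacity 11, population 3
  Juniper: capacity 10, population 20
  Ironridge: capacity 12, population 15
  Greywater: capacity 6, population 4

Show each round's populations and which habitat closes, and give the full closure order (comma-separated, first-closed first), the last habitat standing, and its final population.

Closure order: Juniper, Hollowpine, Ironridge, Greywater, Ashgrove
Last habitat: Cedarfen with 60 animals

Round 1: Ashgrove=3 Cedarfen=5 Greywater=4 Hollowpine=13 Ironridge=15 Juniper=20 → close Juniper (overflow 10)
  20÷5 = 4 each, +1 to first 0
Round 2: Ashgrove=7 Cedarfen=9 Greywater=8 Hollowpine=17 Ironridge=19 → close Hollowpine (overflow 7)
  17÷4 = 4 each, +1 to first 1
Round 3: Ashgrove=12 Cedarfen=13 Greywater=12 Ironridge=23 → close Ironridge (overflow 11)
  23÷3 = 7 each, +1 to first 2
Round 4: Ashgrove=20 Cedarfen=21 Greywater=19 → close Greywater (overflow 13)
  19÷2 = 9 each, +1 to first 1
Round 5: Ashgrove=30 Cedarfen=30 → close Ashgrove (overflow 19)
  30÷1 = 30 each, +1 to first 0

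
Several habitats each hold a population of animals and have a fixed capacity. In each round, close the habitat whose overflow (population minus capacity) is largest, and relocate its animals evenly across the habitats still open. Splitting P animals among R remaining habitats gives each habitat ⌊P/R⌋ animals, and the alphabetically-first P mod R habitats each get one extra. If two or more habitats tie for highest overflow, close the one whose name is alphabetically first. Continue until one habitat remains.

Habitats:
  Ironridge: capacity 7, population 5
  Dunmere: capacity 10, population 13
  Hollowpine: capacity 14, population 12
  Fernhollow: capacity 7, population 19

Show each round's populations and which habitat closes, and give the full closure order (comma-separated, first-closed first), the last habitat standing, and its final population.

Round 1: Dunmere=13 Fernhollow=19 Hollowpine=12 Ironridge=5 → close Fernhollow (overflow 12)
  19÷3 = 6 each, +1 to first 1
Round 2: Dunmere=20 Hollowpine=18 Ironridge=11 → close Dunmere (overflow 10)
  20÷2 = 10 each, +1 to first 0
Round 3: Hollowpine=28 Ironridge=21 → close Hollowpine (overflow 14)
  28÷1 = 28 each, +1 to first 0

Closure order: Fernhollow, Dunmere, Hollowpine
Last habitat: Ironridge with 49 animals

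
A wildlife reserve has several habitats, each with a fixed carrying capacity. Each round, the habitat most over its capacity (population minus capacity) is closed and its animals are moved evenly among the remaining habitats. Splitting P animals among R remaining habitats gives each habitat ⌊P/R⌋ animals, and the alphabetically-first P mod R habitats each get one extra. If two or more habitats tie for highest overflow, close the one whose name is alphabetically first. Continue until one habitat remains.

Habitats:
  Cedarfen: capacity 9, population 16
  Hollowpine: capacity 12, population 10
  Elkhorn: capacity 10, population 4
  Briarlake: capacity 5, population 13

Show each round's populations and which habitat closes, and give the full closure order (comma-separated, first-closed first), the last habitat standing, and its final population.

Round 1: Briarlake=13 Cedarfen=16 Elkhorn=4 Hollowpine=10 → close Briarlake (overflow 8)
  13÷3 = 4 each, +1 to first 1
Round 2: Cedarfen=21 Elkhorn=8 Hollowpine=14 → close Cedarfen (overflow 12)
  21÷2 = 10 each, +1 to first 1
Round 3: Elkhorn=19 Hollowpine=24 → close Hollowpine (overflow 12)
  24÷1 = 24 each, +1 to first 0

Closure order: Briarlake, Cedarfen, Hollowpine
Last habitat: Elkhorn with 43 animals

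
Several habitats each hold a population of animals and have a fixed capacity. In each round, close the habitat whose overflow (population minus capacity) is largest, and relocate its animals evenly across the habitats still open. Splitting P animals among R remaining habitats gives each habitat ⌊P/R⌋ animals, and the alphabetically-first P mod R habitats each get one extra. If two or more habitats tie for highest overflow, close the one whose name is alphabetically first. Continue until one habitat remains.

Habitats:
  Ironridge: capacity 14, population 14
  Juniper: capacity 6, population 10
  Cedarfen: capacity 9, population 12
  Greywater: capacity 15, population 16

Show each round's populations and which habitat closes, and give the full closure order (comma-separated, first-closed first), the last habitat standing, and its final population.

Round 1: Cedarfen=12 Greywater=16 Ironridge=14 Juniper=10 → close Juniper (overflow 4)
  10÷3 = 3 each, +1 to first 1
Round 2: Cedarfen=16 Greywater=19 Ironridge=17 → close Cedarfen (overflow 7)
  16÷2 = 8 each, +1 to first 0
Round 3: Greywater=27 Ironridge=25 → close Greywater (overflow 12)
  27÷1 = 27 each, +1 to first 0

Closure order: Juniper, Cedarfen, Greywater
Last habitat: Ironridge with 52 animals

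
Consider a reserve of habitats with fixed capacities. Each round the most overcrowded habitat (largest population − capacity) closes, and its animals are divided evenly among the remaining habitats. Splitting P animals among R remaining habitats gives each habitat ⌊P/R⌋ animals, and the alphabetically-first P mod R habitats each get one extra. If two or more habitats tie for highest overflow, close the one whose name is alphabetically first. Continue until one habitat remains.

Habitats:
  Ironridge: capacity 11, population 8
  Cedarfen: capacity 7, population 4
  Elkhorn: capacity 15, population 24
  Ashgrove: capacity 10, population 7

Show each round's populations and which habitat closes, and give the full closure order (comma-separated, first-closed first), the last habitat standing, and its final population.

Closure order: Elkhorn, Ashgrove, Cedarfen
Last habitat: Ironridge with 43 animals

Round 1: Ashgrove=7 Cedarfen=4 Elkhorn=24 Ironridge=8 → close Elkhorn (overflow 9)
  24÷3 = 8 each, +1 to first 0
Round 2: Ashgrove=15 Cedarfen=12 Ironridge=16 → close Ashgrove (overflow 5)
  15÷2 = 7 each, +1 to first 1
Round 3: Cedarfen=20 Ironridge=23 → close Cedarfen (overflow 13)
  20÷1 = 20 each, +1 to first 0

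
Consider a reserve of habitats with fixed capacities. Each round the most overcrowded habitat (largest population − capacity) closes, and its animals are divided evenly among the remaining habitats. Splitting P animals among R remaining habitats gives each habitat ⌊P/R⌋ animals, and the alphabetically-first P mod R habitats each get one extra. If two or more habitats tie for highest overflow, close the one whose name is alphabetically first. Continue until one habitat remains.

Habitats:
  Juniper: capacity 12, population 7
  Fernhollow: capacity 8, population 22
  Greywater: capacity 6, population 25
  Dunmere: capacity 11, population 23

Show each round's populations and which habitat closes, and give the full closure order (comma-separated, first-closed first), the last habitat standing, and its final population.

Closure order: Greywater, Fernhollow, Dunmere
Last habitat: Juniper with 77 animals

Round 1: Dunmere=23 Fernhollow=22 Greywater=25 Juniper=7 → close Greywater (overflow 19)
  25÷3 = 8 each, +1 to first 1
Round 2: Dunmere=32 Fernhollow=30 Juniper=15 → close Fernhollow (overflow 22)
  30÷2 = 15 each, +1 to first 0
Round 3: Dunmere=47 Juniper=30 → close Dunmere (overflow 36)
  47÷1 = 47 each, +1 to first 0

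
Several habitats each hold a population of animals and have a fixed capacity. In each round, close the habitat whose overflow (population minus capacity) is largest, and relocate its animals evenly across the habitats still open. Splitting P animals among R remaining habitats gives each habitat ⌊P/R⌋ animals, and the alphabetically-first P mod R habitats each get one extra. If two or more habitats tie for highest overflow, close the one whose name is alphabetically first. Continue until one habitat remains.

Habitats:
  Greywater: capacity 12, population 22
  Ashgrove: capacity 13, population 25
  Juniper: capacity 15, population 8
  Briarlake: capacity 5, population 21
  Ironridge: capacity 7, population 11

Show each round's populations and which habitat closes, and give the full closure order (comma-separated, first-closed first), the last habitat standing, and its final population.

Closure order: Briarlake, Ashgrove, Greywater, Ironridge
Last habitat: Juniper with 87 animals

Round 1: Ashgrove=25 Briarlake=21 Greywater=22 Ironridge=11 Juniper=8 → close Briarlake (overflow 16)
  21÷4 = 5 each, +1 to first 1
Round 2: Ashgrove=31 Greywater=27 Ironridge=16 Juniper=13 → close Ashgrove (overflow 18)
  31÷3 = 10 each, +1 to first 1
Round 3: Greywater=38 Ironridge=26 Juniper=23 → close Greywater (overflow 26)
  38÷2 = 19 each, +1 to first 0
Round 4: Ironridge=45 Juniper=42 → close Ironridge (overflow 38)
  45÷1 = 45 each, +1 to first 0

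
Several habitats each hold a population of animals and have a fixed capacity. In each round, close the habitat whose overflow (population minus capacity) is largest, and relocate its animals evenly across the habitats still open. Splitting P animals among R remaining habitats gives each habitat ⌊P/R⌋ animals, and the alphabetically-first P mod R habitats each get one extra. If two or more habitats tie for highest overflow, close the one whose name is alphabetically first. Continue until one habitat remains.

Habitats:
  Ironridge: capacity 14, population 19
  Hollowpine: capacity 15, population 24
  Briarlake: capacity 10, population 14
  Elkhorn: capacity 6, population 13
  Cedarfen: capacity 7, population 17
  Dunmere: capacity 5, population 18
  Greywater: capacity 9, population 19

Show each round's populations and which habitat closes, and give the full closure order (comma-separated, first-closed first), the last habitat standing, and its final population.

Round 1: Briarlake=14 Cedarfen=17 Dunmere=18 Elkhorn=13 Greywater=19 Hollowpine=24 Ironridge=19 → close Dunmere (overflow 13)
  18÷6 = 3 each, +1 to first 0
Round 2: Briarlake=17 Cedarfen=20 Elkhorn=16 Greywater=22 Hollowpine=27 Ironridge=22 → close Cedarfen (overflow 13)
  20÷5 = 4 each, +1 to first 0
Round 3: Briarlake=21 Elkhorn=20 Greywater=26 Hollowpine=31 Ironridge=26 → close Greywater (overflow 17)
  26÷4 = 6 each, +1 to first 2
Round 4: Briarlake=28 Elkhorn=27 Hollowpine=37 Ironridge=32 → close Hollowpine (overflow 22)
  37÷3 = 12 each, +1 to first 1
Round 5: Briarlake=41 Elkhorn=39 Ironridge=44 → close Elkhorn (overflow 33)
  39÷2 = 19 each, +1 to first 1
Round 6: Briarlake=61 Ironridge=63 → close Briarlake (overflow 51)
  61÷1 = 61 each, +1 to first 0

Closure order: Dunmere, Cedarfen, Greywater, Hollowpine, Elkhorn, Briarlake
Last habitat: Ironridge with 124 animals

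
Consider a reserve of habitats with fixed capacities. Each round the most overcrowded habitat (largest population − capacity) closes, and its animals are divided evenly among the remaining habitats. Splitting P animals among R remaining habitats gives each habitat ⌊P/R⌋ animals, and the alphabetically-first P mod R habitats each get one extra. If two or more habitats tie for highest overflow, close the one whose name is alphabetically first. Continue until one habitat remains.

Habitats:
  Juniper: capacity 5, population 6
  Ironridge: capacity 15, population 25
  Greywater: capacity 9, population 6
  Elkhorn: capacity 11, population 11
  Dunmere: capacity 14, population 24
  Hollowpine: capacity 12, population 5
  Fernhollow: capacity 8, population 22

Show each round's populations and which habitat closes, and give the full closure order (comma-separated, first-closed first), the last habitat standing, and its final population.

Round 1: Dunmere=24 Elkhorn=11 Fernhollow=22 Greywater=6 Hollowpine=5 Ironridge=25 Juniper=6 → close Fernhollow (overflow 14)
  22÷6 = 3 each, +1 to first 4
Round 2: Dunmere=28 Elkhorn=15 Greywater=10 Hollowpine=9 Ironridge=28 Juniper=9 → close Dunmere (overflow 14)
  28÷5 = 5 each, +1 to first 3
Round 3: Elkhorn=21 Greywater=16 Hollowpine=15 Ironridge=33 Juniper=14 → close Ironridge (overflow 18)
  33÷4 = 8 each, +1 to first 1
Round 4: Elkhorn=30 Greywater=24 Hollowpine=23 Juniper=22 → close Elkhorn (overflow 19)
  30÷3 = 10 each, +1 to first 0
Round 5: Greywater=34 Hollowpine=33 Juniper=32 → close Juniper (overflow 27)
  32÷2 = 16 each, +1 to first 0
Round 6: Greywater=50 Hollowpine=49 → close Greywater (overflow 41)
  50÷1 = 50 each, +1 to first 0

Closure order: Fernhollow, Dunmere, Ironridge, Elkhorn, Juniper, Greywater
Last habitat: Hollowpine with 99 animals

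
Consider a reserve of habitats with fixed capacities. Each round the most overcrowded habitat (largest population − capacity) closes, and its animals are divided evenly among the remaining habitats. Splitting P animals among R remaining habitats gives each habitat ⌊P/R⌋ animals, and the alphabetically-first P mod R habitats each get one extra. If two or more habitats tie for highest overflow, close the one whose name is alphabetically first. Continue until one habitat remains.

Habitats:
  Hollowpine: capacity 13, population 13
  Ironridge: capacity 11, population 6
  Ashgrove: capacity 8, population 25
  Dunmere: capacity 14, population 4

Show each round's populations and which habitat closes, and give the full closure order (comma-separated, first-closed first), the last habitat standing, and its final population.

Round 1: Ashgrove=25 Dunmere=4 Hollowpine=13 Ironridge=6 → close Ashgrove (overflow 17)
  25÷3 = 8 each, +1 to first 1
Round 2: Dunmere=13 Hollowpine=21 Ironridge=14 → close Hollowpine (overflow 8)
  21÷2 = 10 each, +1 to first 1
Round 3: Dunmere=24 Ironridge=24 → close Ironridge (overflow 13)
  24÷1 = 24 each, +1 to first 0

Closure order: Ashgrove, Hollowpine, Ironridge
Last habitat: Dunmere with 48 animals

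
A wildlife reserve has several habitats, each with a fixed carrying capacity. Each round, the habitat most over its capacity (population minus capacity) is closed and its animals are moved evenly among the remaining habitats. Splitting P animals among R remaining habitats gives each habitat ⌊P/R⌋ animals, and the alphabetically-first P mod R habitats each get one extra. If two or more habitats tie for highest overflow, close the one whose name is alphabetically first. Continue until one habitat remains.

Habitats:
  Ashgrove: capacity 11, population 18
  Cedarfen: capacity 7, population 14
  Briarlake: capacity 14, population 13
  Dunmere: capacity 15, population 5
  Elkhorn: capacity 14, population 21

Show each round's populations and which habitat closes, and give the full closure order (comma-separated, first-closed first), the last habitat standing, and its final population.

Closure order: Ashgrove, Cedarfen, Elkhorn, Briarlake
Last habitat: Dunmere with 71 animals

Round 1: Ashgrove=18 Briarlake=13 Cedarfen=14 Dunmere=5 Elkhorn=21 → close Ashgrove (overflow 7)
  18÷4 = 4 each, +1 to first 2
Round 2: Briarlake=18 Cedarfen=19 Dunmere=9 Elkhorn=25 → close Cedarfen (overflow 12)
  19÷3 = 6 each, +1 to first 1
Round 3: Briarlake=25 Dunmere=15 Elkhorn=31 → close Elkhorn (overflow 17)
  31÷2 = 15 each, +1 to first 1
Round 4: Briarlake=41 Dunmere=30 → close Briarlake (overflow 27)
  41÷1 = 41 each, +1 to first 0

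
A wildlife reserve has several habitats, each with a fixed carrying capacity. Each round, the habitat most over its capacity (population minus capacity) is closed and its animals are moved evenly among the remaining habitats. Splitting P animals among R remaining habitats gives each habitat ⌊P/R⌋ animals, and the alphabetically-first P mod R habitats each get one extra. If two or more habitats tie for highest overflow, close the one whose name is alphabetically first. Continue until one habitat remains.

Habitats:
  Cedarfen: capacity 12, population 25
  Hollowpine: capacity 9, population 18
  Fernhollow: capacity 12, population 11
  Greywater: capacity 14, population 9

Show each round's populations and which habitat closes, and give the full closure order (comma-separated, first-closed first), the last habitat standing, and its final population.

Round 1: Cedarfen=25 Fernhollow=11 Greywater=9 Hollowpine=18 → close Cedarfen (overflow 13)
  25÷3 = 8 each, +1 to first 1
Round 2: Fernhollow=20 Greywater=17 Hollowpine=26 → close Hollowpine (overflow 17)
  26÷2 = 13 each, +1 to first 0
Round 3: Fernhollow=33 Greywater=30 → close Fernhollow (overflow 21)
  33÷1 = 33 each, +1 to first 0

Closure order: Cedarfen, Hollowpine, Fernhollow
Last habitat: Greywater with 63 animals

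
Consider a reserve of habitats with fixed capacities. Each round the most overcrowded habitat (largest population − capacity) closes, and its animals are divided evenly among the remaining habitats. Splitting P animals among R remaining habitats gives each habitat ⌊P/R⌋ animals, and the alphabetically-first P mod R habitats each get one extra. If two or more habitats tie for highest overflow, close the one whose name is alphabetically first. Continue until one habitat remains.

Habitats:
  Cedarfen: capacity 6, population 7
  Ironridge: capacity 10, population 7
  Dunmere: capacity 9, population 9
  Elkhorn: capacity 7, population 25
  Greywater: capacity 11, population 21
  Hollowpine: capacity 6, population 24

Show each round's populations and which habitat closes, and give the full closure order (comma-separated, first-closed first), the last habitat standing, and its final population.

Closure order: Elkhorn, Hollowpine, Greywater, Cedarfen, Dunmere
Last habitat: Ironridge with 93 animals

Round 1: Cedarfen=7 Dunmere=9 Elkhorn=25 Greywater=21 Hollowpine=24 Ironridge=7 → close Elkhorn (overflow 18)
  25÷5 = 5 each, +1 to first 0
Round 2: Cedarfen=12 Dunmere=14 Greywater=26 Hollowpine=29 Ironridge=12 → close Hollowpine (overflow 23)
  29÷4 = 7 each, +1 to first 1
Round 3: Cedarfen=20 Dunmere=21 Greywater=33 Ironridge=19 → close Greywater (overflow 22)
  33÷3 = 11 each, +1 to first 0
Round 4: Cedarfen=31 Dunmere=32 Ironridge=30 → close Cedarfen (overflow 25)
  31÷2 = 15 each, +1 to first 1
Round 5: Dunmere=48 Ironridge=45 → close Dunmere (overflow 39)
  48÷1 = 48 each, +1 to first 0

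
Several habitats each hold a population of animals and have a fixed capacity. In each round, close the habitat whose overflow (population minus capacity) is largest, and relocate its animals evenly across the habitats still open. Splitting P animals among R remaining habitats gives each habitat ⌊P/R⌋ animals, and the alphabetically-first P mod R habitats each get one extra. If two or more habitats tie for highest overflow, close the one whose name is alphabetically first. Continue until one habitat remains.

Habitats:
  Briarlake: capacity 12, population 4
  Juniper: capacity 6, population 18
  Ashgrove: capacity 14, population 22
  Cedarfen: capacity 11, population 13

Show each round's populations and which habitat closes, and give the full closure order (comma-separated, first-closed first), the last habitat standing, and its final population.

Closure order: Juniper, Ashgrove, Cedarfen
Last habitat: Briarlake with 57 animals

Round 1: Ashgrove=22 Briarlake=4 Cedarfen=13 Juniper=18 → close Juniper (overflow 12)
  18÷3 = 6 each, +1 to first 0
Round 2: Ashgrove=28 Briarlake=10 Cedarfen=19 → close Ashgrove (overflow 14)
  28÷2 = 14 each, +1 to first 0
Round 3: Briarlake=24 Cedarfen=33 → close Cedarfen (overflow 22)
  33÷1 = 33 each, +1 to first 0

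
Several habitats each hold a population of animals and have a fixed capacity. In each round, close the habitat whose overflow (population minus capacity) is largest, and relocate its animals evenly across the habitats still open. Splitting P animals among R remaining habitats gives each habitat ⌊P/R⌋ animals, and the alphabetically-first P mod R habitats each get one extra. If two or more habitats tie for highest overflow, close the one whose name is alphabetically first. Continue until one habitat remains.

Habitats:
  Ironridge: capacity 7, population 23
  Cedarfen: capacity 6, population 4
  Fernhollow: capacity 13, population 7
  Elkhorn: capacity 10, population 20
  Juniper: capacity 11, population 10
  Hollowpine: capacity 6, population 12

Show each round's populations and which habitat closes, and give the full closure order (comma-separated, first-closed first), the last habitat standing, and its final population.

Round 1: Cedarfen=4 Elkhorn=20 Fernhollow=7 Hollowpine=12 Ironridge=23 Juniper=10 → close Ironridge (overflow 16)
  23÷5 = 4 each, +1 to first 3
Round 2: Cedarfen=9 Elkhorn=25 Fernhollow=12 Hollowpine=16 Juniper=14 → close Elkhorn (overflow 15)
  25÷4 = 6 each, +1 to first 1
Round 3: Cedarfen=16 Fernhollow=18 Hollowpine=22 Juniper=20 → close Hollowpine (overflow 16)
  22÷3 = 7 each, +1 to first 1
Round 4: Cedarfen=24 Fernhollow=25 Juniper=27 → close Cedarfen (overflow 18)
  24÷2 = 12 each, +1 to first 0
Round 5: Fernhollow=37 Juniper=39 → close Juniper (overflow 28)
  39÷1 = 39 each, +1 to first 0

Closure order: Ironridge, Elkhorn, Hollowpine, Cedarfen, Juniper
Last habitat: Fernhollow with 76 animals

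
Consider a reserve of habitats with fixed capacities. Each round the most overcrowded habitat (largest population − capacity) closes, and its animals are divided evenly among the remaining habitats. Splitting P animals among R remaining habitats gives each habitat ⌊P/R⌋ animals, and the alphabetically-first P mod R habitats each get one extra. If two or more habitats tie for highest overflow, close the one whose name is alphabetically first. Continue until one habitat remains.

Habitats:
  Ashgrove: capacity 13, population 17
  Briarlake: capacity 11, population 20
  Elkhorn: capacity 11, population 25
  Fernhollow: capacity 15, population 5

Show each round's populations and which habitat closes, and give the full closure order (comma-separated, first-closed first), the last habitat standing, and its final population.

Closure order: Elkhorn, Briarlake, Ashgrove
Last habitat: Fernhollow with 67 animals

Round 1: Ashgrove=17 Briarlake=20 Elkhorn=25 Fernhollow=5 → close Elkhorn (overflow 14)
  25÷3 = 8 each, +1 to first 1
Round 2: Ashgrove=26 Briarlake=28 Fernhollow=13 → close Briarlake (overflow 17)
  28÷2 = 14 each, +1 to first 0
Round 3: Ashgrove=40 Fernhollow=27 → close Ashgrove (overflow 27)
  40÷1 = 40 each, +1 to first 0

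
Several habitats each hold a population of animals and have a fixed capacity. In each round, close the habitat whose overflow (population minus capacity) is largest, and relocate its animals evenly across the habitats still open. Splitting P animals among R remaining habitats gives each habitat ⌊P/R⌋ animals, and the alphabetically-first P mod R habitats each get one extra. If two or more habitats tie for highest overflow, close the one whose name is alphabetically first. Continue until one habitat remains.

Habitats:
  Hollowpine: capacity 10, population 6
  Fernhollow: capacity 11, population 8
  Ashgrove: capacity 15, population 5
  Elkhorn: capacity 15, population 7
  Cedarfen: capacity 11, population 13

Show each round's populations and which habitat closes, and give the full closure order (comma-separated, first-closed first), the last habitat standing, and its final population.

Closure order: Cedarfen, Fernhollow, Hollowpine, Elkhorn
Last habitat: Ashgrove with 39 animals

Round 1: Ashgrove=5 Cedarfen=13 Elkhorn=7 Fernhollow=8 Hollowpine=6 → close Cedarfen (overflow 2)
  13÷4 = 3 each, +1 to first 1
Round 2: Ashgrove=9 Elkhorn=10 Fernhollow=11 Hollowpine=9 → close Fernhollow (overflow 0)
  11÷3 = 3 each, +1 to first 2
Round 3: Ashgrove=13 Elkhorn=14 Hollowpine=12 → close Hollowpine (overflow 2)
  12÷2 = 6 each, +1 to first 0
Round 4: Ashgrove=19 Elkhorn=20 → close Elkhorn (overflow 5)
  20÷1 = 20 each, +1 to first 0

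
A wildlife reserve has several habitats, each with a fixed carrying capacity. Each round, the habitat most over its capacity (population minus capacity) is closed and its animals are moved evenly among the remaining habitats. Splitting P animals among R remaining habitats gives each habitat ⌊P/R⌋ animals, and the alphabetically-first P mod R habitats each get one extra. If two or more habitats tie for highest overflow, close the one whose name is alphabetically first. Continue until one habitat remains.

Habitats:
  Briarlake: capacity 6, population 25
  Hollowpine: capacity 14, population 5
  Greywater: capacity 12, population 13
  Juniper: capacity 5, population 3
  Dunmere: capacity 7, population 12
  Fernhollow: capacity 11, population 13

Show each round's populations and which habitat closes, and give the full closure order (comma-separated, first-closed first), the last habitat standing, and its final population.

Round 1: Briarlake=25 Dunmere=12 Fernhollow=13 Greywater=13 Hollowpine=5 Juniper=3 → close Briarlake (overflow 19)
  25÷5 = 5 each, +1 to first 0
Round 2: Dunmere=17 Fernhollow=18 Greywater=18 Hollowpine=10 Juniper=8 → close Dunmere (overflow 10)
  17÷4 = 4 each, +1 to first 1
Round 3: Fernhollow=23 Greywater=22 Hollowpine=14 Juniper=12 → close Fernhollow (overflow 12)
  23÷3 = 7 each, +1 to first 2
Round 4: Greywater=30 Hollowpine=22 Juniper=19 → close Greywater (overflow 18)
  30÷2 = 15 each, +1 to first 0
Round 5: Hollowpine=37 Juniper=34 → close Juniper (overflow 29)
  34÷1 = 34 each, +1 to first 0

Closure order: Briarlake, Dunmere, Fernhollow, Greywater, Juniper
Last habitat: Hollowpine with 71 animals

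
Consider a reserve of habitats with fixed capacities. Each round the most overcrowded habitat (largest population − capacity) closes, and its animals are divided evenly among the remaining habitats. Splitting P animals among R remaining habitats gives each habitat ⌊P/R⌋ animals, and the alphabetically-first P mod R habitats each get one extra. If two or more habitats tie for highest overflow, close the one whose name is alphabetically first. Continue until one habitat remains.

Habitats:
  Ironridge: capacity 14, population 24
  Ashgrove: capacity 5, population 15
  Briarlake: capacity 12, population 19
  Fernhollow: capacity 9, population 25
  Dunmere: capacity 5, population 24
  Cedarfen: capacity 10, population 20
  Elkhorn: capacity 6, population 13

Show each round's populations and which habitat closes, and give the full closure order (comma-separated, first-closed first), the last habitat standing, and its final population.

Closure order: Dunmere, Fernhollow, Ashgrove, Cedarfen, Ironridge, Briarlake
Last habitat: Elkhorn with 140 animals

Round 1: Ashgrove=15 Briarlake=19 Cedarfen=20 Dunmere=24 Elkhorn=13 Fernhollow=25 Ironridge=24 → close Dunmere (overflow 19)
  24÷6 = 4 each, +1 to first 0
Round 2: Ashgrove=19 Briarlake=23 Cedarfen=24 Elkhorn=17 Fernhollow=29 Ironridge=28 → close Fernhollow (overflow 20)
  29÷5 = 5 each, +1 to first 4
Round 3: Ashgrove=25 Briarlake=29 Cedarfen=30 Elkhorn=23 Ironridge=33 → close Ashgrove (overflow 20)
  25÷4 = 6 each, +1 to first 1
Round 4: Briarlake=36 Cedarfen=36 Elkhorn=29 Ironridge=39 → close Cedarfen (overflow 26)
  36÷3 = 12 each, +1 to first 0
Round 5: Briarlake=48 Elkhorn=41 Ironridge=51 → close Ironridge (overflow 37)
  51÷2 = 25 each, +1 to first 1
Round 6: Briarlake=74 Elkhorn=66 → close Briarlake (overflow 62)
  74÷1 = 74 each, +1 to first 0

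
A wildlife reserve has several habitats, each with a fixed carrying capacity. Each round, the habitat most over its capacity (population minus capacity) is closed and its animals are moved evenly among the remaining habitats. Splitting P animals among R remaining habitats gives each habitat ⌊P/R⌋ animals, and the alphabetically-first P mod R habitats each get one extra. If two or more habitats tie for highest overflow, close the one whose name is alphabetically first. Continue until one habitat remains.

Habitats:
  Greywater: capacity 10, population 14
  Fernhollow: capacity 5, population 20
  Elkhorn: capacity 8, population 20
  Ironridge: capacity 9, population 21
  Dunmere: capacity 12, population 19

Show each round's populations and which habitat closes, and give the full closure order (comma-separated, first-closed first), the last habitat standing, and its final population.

Round 1: Dunmere=19 Elkhorn=20 Fernhollow=20 Greywater=14 Ironridge=21 → close Fernhollow (overflow 15)
  20÷4 = 5 each, +1 to first 0
Round 2: Dunmere=24 Elkhorn=25 Greywater=19 Ironridge=26 → close Elkhorn (overflow 17)
  25÷3 = 8 each, +1 to first 1
Round 3: Dunmere=33 Greywater=27 Ironridge=34 → close Ironridge (overflow 25)
  34÷2 = 17 each, +1 to first 0
Round 4: Dunmere=50 Greywater=44 → close Dunmere (overflow 38)
  50÷1 = 50 each, +1 to first 0

Closure order: Fernhollow, Elkhorn, Ironridge, Dunmere
Last habitat: Greywater with 94 animals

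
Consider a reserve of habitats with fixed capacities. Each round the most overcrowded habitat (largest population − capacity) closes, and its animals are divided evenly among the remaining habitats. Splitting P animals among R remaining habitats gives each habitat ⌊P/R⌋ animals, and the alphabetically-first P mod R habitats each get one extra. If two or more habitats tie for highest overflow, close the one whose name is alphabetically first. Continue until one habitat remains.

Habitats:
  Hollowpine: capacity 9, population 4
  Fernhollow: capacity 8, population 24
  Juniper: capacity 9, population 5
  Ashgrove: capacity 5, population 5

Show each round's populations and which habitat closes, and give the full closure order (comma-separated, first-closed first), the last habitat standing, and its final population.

Closure order: Fernhollow, Ashgrove, Hollowpine
Last habitat: Juniper with 38 animals

Round 1: Ashgrove=5 Fernhollow=24 Hollowpine=4 Juniper=5 → close Fernhollow (overflow 16)
  24÷3 = 8 each, +1 to first 0
Round 2: Ashgrove=13 Hollowpine=12 Juniper=13 → close Ashgrove (overflow 8)
  13÷2 = 6 each, +1 to first 1
Round 3: Hollowpine=19 Juniper=19 → close Hollowpine (overflow 10)
  19÷1 = 19 each, +1 to first 0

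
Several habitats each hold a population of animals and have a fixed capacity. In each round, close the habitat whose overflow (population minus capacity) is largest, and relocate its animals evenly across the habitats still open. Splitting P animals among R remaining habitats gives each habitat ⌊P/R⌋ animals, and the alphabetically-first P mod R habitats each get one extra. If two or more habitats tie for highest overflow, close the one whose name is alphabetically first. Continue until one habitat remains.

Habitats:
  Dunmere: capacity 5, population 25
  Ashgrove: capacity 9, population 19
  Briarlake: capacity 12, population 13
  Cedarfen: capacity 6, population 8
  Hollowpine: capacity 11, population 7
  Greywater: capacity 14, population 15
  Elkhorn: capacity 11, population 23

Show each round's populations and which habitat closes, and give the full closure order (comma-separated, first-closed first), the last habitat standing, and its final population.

Closure order: Dunmere, Elkhorn, Ashgrove, Briarlake, Cedarfen, Greywater
Last habitat: Hollowpine with 110 animals

Round 1: Ashgrove=19 Briarlake=13 Cedarfen=8 Dunmere=25 Elkhorn=23 Greywater=15 Hollowpine=7 → close Dunmere (overflow 20)
  25÷6 = 4 each, +1 to first 1
Round 2: Ashgrove=24 Briarlake=17 Cedarfen=12 Elkhorn=27 Greywater=19 Hollowpine=11 → close Elkhorn (overflow 16)
  27÷5 = 5 each, +1 to first 2
Round 3: Ashgrove=30 Briarlake=23 Cedarfen=17 Greywater=24 Hollowpine=16 → close Ashgrove (overflow 21)
  30÷4 = 7 each, +1 to first 2
Round 4: Briarlake=31 Cedarfen=25 Greywater=31 Hollowpine=23 → close Briarlake (overflow 19)
  31÷3 = 10 each, +1 to first 1
Round 5: Cedarfen=36 Greywater=41 Hollowpine=33 → close Cedarfen (overflow 30)
  36÷2 = 18 each, +1 to first 0
Round 6: Greywater=59 Hollowpine=51 → close Greywater (overflow 45)
  59÷1 = 59 each, +1 to first 0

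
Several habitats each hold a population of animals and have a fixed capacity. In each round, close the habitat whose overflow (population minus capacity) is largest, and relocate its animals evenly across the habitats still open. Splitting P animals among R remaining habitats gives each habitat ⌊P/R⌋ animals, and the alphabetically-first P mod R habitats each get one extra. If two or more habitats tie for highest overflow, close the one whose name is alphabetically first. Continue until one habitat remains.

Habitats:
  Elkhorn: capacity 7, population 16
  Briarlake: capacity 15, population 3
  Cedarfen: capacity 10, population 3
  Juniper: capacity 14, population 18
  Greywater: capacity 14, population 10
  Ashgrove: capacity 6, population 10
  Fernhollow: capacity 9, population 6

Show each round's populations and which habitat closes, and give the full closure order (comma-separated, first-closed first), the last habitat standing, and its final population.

Closure order: Elkhorn, Ashgrove, Juniper, Fernhollow, Cedarfen, Greywater
Last habitat: Briarlake with 66 animals

Round 1: Ashgrove=10 Briarlake=3 Cedarfen=3 Elkhorn=16 Fernhollow=6 Greywater=10 Juniper=18 → close Elkhorn (overflow 9)
  16÷6 = 2 each, +1 to first 4
Round 2: Ashgrove=13 Briarlake=6 Cedarfen=6 Fernhollow=9 Greywater=12 Juniper=20 → close Ashgrove (overflow 7)
  13÷5 = 2 each, +1 to first 3
Round 3: Briarlake=9 Cedarfen=9 Fernhollow=12 Greywater=14 Juniper=22 → close Juniper (overflow 8)
  22÷4 = 5 each, +1 to first 2
Round 4: Briarlake=15 Cedarfen=15 Fernhollow=17 Greywater=19 → close Fernhollow (overflow 8)
  17÷3 = 5 each, +1 to first 2
Round 5: Briarlake=21 Cedarfen=21 Greywater=24 → close Cedarfen (overflow 11)
  21÷2 = 10 each, +1 to first 1
Round 6: Briarlake=32 Greywater=34 → close Greywater (overflow 20)
  34÷1 = 34 each, +1 to first 0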